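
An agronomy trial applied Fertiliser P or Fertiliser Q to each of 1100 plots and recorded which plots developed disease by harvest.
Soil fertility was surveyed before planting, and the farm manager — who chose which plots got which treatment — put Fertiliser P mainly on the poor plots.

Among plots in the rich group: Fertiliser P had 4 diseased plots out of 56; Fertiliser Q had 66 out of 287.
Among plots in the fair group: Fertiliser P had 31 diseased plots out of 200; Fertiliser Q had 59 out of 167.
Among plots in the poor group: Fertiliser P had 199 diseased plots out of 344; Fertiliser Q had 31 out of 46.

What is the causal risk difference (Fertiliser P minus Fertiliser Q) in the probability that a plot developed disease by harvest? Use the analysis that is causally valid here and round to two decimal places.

-0.15

Within every soil fertility level Fertiliser P has the lower rate, yet pooled Fertiliser Q does — Simpson's reversal.
Soil fertility differs across fertilisers for reasons unrelated to any effect of the fertiliser itself, and it separately predicts the outcome — a classic confounder. We must compare within soil fertility levels.
Adjusting over the population distribution of soil fertility: 0.312·(0.071−0.230) + 0.334·(0.155−0.353) + 0.355·(0.578−0.674) = -0.149.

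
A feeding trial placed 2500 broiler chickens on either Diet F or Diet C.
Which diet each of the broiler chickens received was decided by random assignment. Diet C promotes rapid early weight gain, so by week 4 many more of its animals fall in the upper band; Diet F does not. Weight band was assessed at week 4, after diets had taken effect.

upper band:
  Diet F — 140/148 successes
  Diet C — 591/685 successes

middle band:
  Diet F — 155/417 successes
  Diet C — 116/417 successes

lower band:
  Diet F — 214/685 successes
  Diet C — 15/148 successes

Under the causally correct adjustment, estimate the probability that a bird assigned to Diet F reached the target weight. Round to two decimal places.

0.41

The week-4 weight band-specific comparison favours Diet F throughout, but the pooled figures favour Diet C. The question is whether to condition on week-4 weight band.
Stratifying would compare diets among broiler chickens the diets themselves sorted into week-4 weight band groups — a form of selection on an intermediate. The unconditioned pooled rates give the total causal effect.
So P(outcome | do(Diet F)) is just the pooled rate for Diet F: 509/1250 = 0.407.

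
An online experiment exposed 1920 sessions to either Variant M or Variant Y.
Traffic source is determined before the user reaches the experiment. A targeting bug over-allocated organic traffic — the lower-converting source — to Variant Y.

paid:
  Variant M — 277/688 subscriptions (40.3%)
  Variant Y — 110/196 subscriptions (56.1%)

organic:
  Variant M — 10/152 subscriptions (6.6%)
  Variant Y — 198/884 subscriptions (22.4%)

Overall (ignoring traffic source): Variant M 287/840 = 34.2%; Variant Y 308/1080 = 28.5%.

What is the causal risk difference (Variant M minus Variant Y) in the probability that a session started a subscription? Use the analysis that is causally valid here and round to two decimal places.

Since traffic source is a pre-existing factor (not a product of the variant) and it affects the outcome on its own, it is a confounder. The stratified rates, not the pooled rate, identify the causal effect.
Adjusting over the population distribution of traffic source: 0.460·(0.403−0.561) + 0.540·(0.066−0.224) = -0.158.

-0.16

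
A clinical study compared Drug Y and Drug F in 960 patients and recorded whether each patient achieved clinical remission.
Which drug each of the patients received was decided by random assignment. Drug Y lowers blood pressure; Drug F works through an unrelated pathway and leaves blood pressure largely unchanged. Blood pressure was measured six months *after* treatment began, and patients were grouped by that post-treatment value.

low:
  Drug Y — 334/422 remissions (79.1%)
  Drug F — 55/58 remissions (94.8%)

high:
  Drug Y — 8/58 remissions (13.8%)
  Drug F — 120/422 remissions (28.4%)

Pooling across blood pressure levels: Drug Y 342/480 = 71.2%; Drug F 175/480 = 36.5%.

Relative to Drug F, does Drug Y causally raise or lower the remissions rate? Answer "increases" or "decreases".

Blood pressure lies on the pathway drug → blood pressure → outcome, so adjusting for it blocks the indirect effect. For the total causal effect of drug, use the unadjusted pooled rates.
Pooled: Drug Y 71.2% vs Drug F 36.5%; Drug Y is higher overall.

increases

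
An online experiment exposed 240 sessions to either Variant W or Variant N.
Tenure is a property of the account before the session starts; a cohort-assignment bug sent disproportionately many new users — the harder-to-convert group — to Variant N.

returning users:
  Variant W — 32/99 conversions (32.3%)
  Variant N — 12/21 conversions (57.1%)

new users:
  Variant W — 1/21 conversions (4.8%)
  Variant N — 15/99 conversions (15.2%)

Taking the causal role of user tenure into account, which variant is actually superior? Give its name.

Variant N

User tenure is set before the variant has any effect — it is not caused by the variant — and it independently drives the outcome. That makes it a confounder, so the causal comparison is within user tenure levels.
Within each level — returning users: 32.3% vs 57.1%; new users: 4.8% vs 15.2% — Variant N is higher every time.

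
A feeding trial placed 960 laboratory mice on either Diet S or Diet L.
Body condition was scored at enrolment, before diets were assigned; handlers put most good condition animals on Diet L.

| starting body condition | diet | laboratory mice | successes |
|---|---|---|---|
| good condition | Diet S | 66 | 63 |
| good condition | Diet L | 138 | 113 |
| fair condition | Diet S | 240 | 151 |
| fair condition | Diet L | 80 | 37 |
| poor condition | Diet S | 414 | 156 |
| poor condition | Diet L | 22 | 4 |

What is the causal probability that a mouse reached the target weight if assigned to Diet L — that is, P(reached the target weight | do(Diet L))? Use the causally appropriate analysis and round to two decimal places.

0.41

Here starting body condition is a common cause — it drives both which diet a case falls under and the outcome. The crude comparison mixes populations; the stratum-specific rates are the causally relevant ones.
Standardising Diet L to the population starting body condition mix: 0.212·113/138 + 0.333·37/80 + 0.454·4/22 = 0.411.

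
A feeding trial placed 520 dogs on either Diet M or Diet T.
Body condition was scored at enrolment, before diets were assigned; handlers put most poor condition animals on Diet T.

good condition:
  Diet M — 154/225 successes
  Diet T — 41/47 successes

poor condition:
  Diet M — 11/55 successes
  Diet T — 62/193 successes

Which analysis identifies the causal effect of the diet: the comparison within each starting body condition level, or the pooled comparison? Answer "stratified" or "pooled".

The starting body condition-specific comparison favours Diet T throughout, but the pooled figures favour Diet M. The question is whether to condition on starting body condition.
The imbalance in starting body condition arose from how dogs were allocated, not from anything the diet did; and starting body condition independently affects the outcome. The pooled gap is confounded — condition on starting body condition.
Within each level — good condition: 68.4% vs 87.2%; poor condition: 20.0% vs 32.1% — Diet T is higher every time.

stratified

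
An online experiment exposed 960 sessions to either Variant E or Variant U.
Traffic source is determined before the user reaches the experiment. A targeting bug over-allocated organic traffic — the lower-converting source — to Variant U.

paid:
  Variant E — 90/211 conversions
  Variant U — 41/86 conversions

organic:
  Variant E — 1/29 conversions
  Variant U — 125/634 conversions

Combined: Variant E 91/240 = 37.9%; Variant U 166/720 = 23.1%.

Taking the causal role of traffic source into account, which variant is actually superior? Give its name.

Traffic source satisfies the back-door criterion: it is not a descendant of the variant, and it blocks the spurious path from variant to outcome. Adjusting for it (i.e., using the within-traffic source rates) gives the causal effect.
Within each level — paid: 42.7% vs 47.7%; organic: 3.4% vs 19.7% — Variant U is higher every time.

Variant U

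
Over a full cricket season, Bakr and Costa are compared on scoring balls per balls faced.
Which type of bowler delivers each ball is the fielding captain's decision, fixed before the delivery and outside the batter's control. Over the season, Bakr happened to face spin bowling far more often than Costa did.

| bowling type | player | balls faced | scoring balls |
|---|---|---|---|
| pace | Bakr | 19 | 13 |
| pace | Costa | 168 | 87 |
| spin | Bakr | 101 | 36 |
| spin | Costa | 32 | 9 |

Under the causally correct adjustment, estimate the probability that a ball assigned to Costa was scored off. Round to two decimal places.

Bakr is higher inside every bowling type stratum but Costa is higher in aggregate. Whether to stratify depends on how bowling type relates to the player.
Here bowling type is a common cause — it drives both which player a case falls under and the outcome. The crude comparison mixes populations; the stratum-specific rates are the causally relevant ones.
Standardising Costa to the population bowling type mix: 0.584·87/168 + 0.416·9/32 = 0.420.

0.42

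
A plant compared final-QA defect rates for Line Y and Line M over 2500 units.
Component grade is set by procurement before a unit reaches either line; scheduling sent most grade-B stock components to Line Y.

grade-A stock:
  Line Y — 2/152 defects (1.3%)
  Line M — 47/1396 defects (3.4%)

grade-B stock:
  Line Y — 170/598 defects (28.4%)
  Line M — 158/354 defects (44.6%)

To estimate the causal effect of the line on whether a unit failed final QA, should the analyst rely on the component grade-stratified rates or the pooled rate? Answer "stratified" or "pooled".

Component grade satisfies the back-door criterion: it is not a descendant of the line, and it blocks the spurious path from line to outcome. Adjusting for it (i.e., using the within-component grade rates) gives the causal effect.
Within each level — grade-A stock: 1.3% vs 3.4%; grade-B stock: 28.4% vs 44.6% — Line Y is lower every time.

stratified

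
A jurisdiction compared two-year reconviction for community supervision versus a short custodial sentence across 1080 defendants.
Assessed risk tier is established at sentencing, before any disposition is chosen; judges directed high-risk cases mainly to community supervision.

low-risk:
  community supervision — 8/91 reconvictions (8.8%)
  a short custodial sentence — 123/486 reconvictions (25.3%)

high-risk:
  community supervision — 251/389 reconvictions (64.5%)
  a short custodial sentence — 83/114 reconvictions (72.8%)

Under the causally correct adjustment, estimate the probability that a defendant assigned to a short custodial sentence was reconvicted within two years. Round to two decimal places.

0.47

Within every assessed risk tier level community supervision has the lower rate, yet pooled a short custodial sentence does — Simpson's reversal.
Assessed risk tier satisfies the back-door criterion: it is not a descendant of the disposition, and it blocks the spurious path from disposition to outcome. Adjusting for it (i.e., using the within-assessed risk tier rates) gives the causal effect.
Standardising a short custodial sentence to the population assessed risk tier mix: 0.534·123/486 + 0.466·83/114 = 0.474.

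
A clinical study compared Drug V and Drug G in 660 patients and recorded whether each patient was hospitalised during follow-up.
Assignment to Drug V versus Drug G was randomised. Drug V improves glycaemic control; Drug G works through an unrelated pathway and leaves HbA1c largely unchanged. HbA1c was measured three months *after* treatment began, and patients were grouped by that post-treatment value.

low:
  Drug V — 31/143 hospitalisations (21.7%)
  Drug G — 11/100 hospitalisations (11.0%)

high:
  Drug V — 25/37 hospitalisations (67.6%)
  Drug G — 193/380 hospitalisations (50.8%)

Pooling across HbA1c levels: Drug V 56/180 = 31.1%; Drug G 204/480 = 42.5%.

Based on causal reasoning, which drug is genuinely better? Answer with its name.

Drug V

Stratifying would compare drugs among patients the drugs themselves sorted into HbA1c groups — a form of selection on an intermediate. The unconditioned pooled rates give the total causal effect.
Pooled: Drug V 31.1% vs Drug G 42.5%; Drug V is lower overall.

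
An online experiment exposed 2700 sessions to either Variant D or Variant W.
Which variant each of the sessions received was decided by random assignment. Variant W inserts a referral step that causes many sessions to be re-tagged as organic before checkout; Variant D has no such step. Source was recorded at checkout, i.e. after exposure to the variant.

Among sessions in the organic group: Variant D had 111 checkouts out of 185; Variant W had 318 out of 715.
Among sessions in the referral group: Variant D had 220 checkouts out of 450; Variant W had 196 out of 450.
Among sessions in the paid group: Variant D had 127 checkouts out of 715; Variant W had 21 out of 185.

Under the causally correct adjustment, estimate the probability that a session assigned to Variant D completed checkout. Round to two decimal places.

0.34

Traffic source is downstream of the variant. One should not condition on a consequence of treatment, so the overall rates are the right comparison.
So P(outcome | do(Variant D)) is just the pooled rate for Variant D: 458/1350 = 0.339.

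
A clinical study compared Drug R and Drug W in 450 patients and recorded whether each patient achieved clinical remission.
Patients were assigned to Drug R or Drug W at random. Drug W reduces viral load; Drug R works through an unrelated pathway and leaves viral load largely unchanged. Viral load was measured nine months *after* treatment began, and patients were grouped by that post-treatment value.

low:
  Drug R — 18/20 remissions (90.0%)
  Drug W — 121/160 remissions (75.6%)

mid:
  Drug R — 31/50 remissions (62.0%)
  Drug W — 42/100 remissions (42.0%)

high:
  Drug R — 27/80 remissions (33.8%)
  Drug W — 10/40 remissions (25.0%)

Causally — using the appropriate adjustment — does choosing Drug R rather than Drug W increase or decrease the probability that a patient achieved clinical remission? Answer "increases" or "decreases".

decreases

Drug R is higher inside every viral load stratum but Drug W is higher in aggregate. Whether to stratify depends on how viral load relates to the drug.
Stratifying would compare drugs among patients the drugs themselves sorted into viral load groups — a form of selection on an intermediate. The unconditioned pooled rates give the total causal effect.
Pooled: Drug R 50.7% vs Drug W 57.7%; Drug W is higher overall.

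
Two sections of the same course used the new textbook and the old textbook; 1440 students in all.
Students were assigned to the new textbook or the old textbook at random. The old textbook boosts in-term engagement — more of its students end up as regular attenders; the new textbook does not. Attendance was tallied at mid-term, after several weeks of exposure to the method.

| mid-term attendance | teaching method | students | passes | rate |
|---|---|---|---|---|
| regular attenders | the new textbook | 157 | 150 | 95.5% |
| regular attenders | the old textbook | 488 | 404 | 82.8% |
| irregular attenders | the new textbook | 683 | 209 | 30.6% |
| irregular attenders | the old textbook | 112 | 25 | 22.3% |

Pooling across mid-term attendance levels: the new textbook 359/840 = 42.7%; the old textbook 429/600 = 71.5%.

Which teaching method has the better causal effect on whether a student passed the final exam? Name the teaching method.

the new textbook is higher inside every mid-term attendance stratum but the old textbook is higher in aggregate. Whether to stratify depends on how mid-term attendance relates to the teaching method.
Mid-term attendance lies on the pathway teaching method → mid-term attendance → outcome, so adjusting for it blocks the indirect effect. For the total causal effect of teaching method, use the unadjusted pooled rates.
Pooled: the new textbook 42.7% vs the old textbook 71.5%; the old textbook is higher overall.

the old textbook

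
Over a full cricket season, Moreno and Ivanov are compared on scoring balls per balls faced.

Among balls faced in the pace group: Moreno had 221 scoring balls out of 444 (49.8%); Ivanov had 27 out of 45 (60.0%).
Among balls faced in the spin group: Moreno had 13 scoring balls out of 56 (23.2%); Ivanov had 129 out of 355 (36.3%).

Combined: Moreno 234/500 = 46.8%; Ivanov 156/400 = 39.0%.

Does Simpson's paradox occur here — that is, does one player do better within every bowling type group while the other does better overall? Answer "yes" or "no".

Within each bowling type level (pace 49.8% vs 60.0%; spin 23.2% vs 36.3%), Ivanov has the higher rate every time. Pooled: 46.8% vs 39.0% — Moreno has the higher rate overall. The two comparisons disagree.

yes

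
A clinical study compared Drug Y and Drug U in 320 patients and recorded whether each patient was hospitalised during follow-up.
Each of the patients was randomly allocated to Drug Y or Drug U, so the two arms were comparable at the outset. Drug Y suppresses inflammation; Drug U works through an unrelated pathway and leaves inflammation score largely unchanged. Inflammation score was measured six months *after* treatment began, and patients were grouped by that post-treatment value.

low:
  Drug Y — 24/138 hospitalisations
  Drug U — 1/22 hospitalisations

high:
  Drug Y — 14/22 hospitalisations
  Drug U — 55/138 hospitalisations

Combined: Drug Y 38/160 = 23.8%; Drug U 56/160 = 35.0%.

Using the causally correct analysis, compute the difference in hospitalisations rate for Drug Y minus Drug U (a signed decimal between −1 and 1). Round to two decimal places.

The inflammation score-specific comparison favours Drug U throughout, but the pooled figures favour Drug Y. The question is whether to condition on inflammation score.
The distribution of inflammation score is itself part of what the drug does — it is an intermediate outcome. Holding it fixed would remove that part of the effect; the total effect is the pooled difference.
The causal difference is the pooled difference: 0.237 − 0.350 = -0.113.

-0.11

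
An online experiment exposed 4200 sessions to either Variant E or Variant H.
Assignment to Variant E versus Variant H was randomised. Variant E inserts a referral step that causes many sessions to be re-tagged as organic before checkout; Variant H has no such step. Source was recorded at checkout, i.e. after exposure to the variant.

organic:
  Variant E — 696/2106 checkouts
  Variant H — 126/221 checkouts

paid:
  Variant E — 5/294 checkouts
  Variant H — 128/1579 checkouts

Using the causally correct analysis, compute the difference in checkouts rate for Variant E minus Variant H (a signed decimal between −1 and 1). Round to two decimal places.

The stratified and pooled comparisons disagree (Variant H wins within each traffic source; Variant E wins overall), so the answer turns on the causal role of traffic source.
Because the variant influences traffic source, traffic source is a post-treatment mediator, not a confounder. Stratifying on it would bias the estimate; the causal effect is the crude pooled difference.
The causal difference is the pooled difference: 0.292 − 0.141 = +0.151.

+0.15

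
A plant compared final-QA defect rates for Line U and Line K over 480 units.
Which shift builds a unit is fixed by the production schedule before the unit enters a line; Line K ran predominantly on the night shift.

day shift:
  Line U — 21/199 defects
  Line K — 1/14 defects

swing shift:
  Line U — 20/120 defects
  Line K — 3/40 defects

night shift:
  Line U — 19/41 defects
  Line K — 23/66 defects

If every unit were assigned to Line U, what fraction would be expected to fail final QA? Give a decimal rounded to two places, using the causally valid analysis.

Within every shift level Line K has the lower rate, yet pooled Line U does — Simpson's reversal.
Here shift is a common cause — it drives both which line a case falls under and the outcome. The crude comparison mixes populations; the stratum-specific rates are the causally relevant ones.
Standardising Line U to the population shift mix: 0.444·21/199 + 0.333·20/120 + 0.223·19/41 = 0.206.

0.21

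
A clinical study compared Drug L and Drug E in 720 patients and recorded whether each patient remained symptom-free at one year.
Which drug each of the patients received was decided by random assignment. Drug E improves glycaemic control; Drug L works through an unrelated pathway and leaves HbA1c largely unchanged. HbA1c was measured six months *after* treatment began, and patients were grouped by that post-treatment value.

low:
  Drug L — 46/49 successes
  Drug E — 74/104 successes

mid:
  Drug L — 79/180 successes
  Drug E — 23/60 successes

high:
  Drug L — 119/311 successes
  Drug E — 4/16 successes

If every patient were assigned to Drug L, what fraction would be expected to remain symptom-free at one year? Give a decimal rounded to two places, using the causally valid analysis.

0.45

The stratified and pooled comparisons disagree (Drug L wins within each HbA1c; Drug E wins overall), so the answer turns on the causal role of HbA1c.
HbA1c is recorded after the drug and is itself shifted by it — it sits on the causal path from drug to outcome. Conditioning on a mediator would strip out part of the effect we want; the pooled comparison gives the total causal effect.
So P(outcome | do(Drug L)) is just the pooled rate for Drug L: 244/540 = 0.452.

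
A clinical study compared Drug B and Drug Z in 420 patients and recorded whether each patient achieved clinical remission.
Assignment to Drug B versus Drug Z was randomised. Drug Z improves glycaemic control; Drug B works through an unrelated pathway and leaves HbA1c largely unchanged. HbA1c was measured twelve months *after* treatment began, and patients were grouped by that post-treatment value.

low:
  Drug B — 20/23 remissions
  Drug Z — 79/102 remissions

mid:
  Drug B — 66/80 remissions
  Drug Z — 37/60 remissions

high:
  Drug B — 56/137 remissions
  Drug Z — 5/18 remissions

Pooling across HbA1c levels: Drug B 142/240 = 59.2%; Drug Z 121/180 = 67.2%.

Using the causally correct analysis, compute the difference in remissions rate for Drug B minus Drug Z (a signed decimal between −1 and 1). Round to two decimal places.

-0.08

Because the drug influences HbA1c, HbA1c is a post-treatment mediator, not a confounder. Stratifying on it would bias the estimate; the causal effect is the crude pooled difference.
The causal difference is the pooled difference: 0.592 − 0.672 = -0.081.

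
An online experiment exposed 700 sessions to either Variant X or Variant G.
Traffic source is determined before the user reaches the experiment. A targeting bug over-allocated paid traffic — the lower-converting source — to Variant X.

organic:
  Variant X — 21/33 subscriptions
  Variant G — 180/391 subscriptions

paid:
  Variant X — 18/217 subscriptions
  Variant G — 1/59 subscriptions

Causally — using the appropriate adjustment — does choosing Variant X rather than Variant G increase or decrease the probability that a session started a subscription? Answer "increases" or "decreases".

increases

Variant X is higher inside every traffic source stratum but Variant G is higher in aggregate. Whether to stratify depends on how traffic source relates to the variant.
Traffic source differs across variants for reasons unrelated to any effect of the variant itself, and it separately predicts the outcome — a classic confounder. We must compare within traffic source levels.
Within each level — organic: 63.6% vs 46.0%; paid: 8.3% vs 1.7% — Variant X is higher every time.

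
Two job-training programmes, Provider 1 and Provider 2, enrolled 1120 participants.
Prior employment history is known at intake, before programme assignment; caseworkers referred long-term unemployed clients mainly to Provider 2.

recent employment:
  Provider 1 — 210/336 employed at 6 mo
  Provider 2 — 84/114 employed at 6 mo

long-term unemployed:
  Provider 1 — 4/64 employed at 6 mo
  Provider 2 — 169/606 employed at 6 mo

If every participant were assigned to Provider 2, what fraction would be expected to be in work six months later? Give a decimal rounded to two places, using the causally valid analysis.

Provider 2 is higher inside every prior employment history stratum but Provider 1 is higher in aggregate. Whether to stratify depends on how prior employment history relates to the programme.
Since prior employment history is a pre-existing factor (not a product of the programme) and it affects the outcome on its own, it is a confounder. The stratified rates, not the pooled rate, identify the causal effect.
Standardising Provider 2 to the population prior employment history mix: 0.402·84/114 + 0.598·169/606 = 0.463.

0.46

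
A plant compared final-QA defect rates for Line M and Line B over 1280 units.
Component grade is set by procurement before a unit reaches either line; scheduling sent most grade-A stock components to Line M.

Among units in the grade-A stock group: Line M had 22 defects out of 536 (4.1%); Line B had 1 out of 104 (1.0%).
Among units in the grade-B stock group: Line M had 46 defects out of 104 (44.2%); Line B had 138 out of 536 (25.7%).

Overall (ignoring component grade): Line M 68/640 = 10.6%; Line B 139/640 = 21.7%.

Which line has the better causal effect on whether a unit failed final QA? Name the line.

Line B

Within every component grade level Line B has the lower rate, yet pooled Line M does — Simpson's reversal.
Nothing the line does changes component grade; the imbalance is an allocation artefact. With component grade also predicting the outcome, the pooled figure is confounded, and the within-stratum comparison is the causal one.
Within each level — grade-A stock: 4.1% vs 1.0%; grade-B stock: 44.2% vs 25.7% — Line B is lower every time.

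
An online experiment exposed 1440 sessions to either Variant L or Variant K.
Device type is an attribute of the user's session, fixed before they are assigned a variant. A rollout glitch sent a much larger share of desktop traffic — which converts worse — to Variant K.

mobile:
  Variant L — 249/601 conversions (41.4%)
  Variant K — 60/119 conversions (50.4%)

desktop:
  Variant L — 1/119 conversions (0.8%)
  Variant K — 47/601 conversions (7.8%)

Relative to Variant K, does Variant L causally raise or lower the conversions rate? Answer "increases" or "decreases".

decreases

Since device type is a pre-existing factor (not a product of the variant) and it affects the outcome on its own, it is a confounder. The stratified rates, not the pooled rate, identify the causal effect.
Within each level — mobile: 41.4% vs 50.4%; desktop: 0.8% vs 7.8% — Variant K is higher every time.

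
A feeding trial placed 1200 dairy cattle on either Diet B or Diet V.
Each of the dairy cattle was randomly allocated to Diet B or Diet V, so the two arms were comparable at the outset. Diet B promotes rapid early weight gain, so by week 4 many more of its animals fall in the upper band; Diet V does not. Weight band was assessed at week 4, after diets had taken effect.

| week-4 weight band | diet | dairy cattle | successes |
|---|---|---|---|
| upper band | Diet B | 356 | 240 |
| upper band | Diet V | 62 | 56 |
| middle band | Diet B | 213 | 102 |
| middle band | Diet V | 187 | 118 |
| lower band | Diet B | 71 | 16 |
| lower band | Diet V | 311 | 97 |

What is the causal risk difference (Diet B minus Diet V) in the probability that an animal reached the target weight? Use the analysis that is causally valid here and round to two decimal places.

The stratified and pooled comparisons disagree (Diet V wins within each week-4 weight band; Diet B wins overall), so the answer turns on the causal role of week-4 weight band.
Week-4 weight band is downstream of the diet. One should not condition on a consequence of treatment, so the overall rates are the right comparison.
The causal difference is the pooled difference: 0.559 − 0.484 = +0.075.

+0.08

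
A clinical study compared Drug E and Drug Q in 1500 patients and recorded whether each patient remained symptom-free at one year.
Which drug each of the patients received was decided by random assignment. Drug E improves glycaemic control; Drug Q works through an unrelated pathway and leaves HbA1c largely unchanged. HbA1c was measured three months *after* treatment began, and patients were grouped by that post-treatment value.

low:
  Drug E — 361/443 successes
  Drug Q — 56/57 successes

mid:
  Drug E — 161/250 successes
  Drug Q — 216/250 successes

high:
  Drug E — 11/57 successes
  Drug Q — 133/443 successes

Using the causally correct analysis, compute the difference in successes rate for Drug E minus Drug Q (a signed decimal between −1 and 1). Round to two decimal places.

+0.17

Drug Q is higher inside every HbA1c stratum but Drug E is higher in aggregate. Whether to stratify depends on how HbA1c relates to the drug.
Stratifying would compare drugs among patients the drugs themselves sorted into HbA1c groups — a form of selection on an intermediate. The unconditioned pooled rates give the total causal effect.
The causal difference is the pooled difference: 0.711 − 0.540 = +0.171.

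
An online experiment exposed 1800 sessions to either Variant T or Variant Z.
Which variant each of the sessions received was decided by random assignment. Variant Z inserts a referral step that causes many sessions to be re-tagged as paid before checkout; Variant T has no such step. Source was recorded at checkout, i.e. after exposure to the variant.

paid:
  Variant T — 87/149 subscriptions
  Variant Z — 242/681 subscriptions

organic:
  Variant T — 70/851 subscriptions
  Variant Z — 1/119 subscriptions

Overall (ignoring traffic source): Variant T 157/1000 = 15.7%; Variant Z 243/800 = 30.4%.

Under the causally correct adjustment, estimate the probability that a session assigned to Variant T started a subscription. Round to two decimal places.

Variant T is higher inside every traffic source stratum but Variant Z is higher in aggregate. Whether to stratify depends on how traffic source relates to the variant.
Because the variant influences traffic source, traffic source is a post-treatment mediator, not a confounder. Stratifying on it would bias the estimate; the causal effect is the crude pooled difference.
So P(outcome | do(Variant T)) is just the pooled rate for Variant T: 157/1000 = 0.157.

0.16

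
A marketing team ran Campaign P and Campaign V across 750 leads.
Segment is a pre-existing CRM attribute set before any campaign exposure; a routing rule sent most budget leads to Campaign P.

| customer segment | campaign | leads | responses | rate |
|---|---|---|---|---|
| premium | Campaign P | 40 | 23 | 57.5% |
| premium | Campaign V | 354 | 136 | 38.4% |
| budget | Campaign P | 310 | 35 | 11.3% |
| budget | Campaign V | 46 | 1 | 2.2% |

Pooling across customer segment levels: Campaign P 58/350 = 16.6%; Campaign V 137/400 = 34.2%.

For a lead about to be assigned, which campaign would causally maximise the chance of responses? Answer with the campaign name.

Since customer segment is a pre-existing factor (not a product of the campaign) and it affects the outcome on its own, it is a confounder. The stratified rates, not the pooled rate, identify the causal effect.
Within each level — premium: 57.5% vs 38.4%; budget: 11.3% vs 2.2% — Campaign P is higher every time.

Campaign P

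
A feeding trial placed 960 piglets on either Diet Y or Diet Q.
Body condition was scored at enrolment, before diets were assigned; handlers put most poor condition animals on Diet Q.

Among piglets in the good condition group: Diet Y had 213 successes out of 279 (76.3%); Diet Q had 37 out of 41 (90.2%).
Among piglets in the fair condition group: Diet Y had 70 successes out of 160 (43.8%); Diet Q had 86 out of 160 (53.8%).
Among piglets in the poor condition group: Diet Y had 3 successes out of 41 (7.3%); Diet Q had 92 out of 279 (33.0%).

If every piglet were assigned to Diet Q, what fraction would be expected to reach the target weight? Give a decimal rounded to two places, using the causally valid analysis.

0.59

Starting body condition is set before the diet has any effect — it is not caused by the diet — and it independently drives the outcome. That makes it a confounder, so the causal comparison is within starting body condition levels.
Standardising Diet Q to the population starting body condition mix: 0.333·37/41 + 0.333·86/160 + 0.333·92/279 = 0.590.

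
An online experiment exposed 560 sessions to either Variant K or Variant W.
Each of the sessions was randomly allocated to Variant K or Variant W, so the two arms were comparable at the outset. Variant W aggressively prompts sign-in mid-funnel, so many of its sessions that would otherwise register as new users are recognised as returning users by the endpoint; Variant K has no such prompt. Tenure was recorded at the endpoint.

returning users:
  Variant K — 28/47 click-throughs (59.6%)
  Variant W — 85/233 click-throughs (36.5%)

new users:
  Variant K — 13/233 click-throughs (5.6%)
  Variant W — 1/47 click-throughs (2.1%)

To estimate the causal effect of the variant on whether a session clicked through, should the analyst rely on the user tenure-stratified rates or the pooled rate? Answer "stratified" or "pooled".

pooled

The user tenure-specific comparison favours Variant K throughout, but the pooled figures favour Variant W. The question is whether to condition on user tenure.
User tenure here is a post-treatment variable shaped by the variant; conditioning on it would introduce bias rather than remove it. The overall comparison is the causal one.
Pooled: Variant K 14.6% vs Variant W 30.7%; Variant W is higher overall.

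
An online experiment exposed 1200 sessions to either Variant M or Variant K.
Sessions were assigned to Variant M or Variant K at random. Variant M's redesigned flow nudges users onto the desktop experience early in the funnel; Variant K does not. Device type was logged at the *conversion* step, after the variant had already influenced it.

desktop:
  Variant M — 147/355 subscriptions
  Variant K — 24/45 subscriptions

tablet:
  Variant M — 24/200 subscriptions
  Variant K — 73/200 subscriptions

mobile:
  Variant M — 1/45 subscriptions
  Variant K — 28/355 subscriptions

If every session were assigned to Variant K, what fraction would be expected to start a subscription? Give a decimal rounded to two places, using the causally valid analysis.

0.21

The device type-specific comparison favours Variant K throughout, but the pooled figures favour Variant M. The question is whether to condition on device type.
Device type is downstream of the variant. One should not condition on a consequence of treatment, so the overall rates are the right comparison.
So P(outcome | do(Variant K)) is just the pooled rate for Variant K: 125/600 = 0.208.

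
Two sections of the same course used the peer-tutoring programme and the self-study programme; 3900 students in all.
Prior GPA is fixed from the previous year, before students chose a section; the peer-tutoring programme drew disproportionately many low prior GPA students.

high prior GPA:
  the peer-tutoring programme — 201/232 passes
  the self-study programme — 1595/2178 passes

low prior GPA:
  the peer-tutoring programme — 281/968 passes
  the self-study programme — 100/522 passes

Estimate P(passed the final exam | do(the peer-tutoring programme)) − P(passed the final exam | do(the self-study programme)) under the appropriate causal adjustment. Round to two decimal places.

+0.12

The prior GPA band-specific comparison favours the peer-tutoring programme throughout, but the pooled figures favour the self-study programme. The question is whether to condition on prior GPA band.
Here prior GPA band is a common cause — it drives both which teaching method a case falls under and the outcome. The crude comparison mixes populations; the stratum-specific rates are the causally relevant ones.
Adjusting over the population distribution of prior GPA band: 0.618·(0.866−0.732) + 0.382·(0.290−0.192) = +0.121.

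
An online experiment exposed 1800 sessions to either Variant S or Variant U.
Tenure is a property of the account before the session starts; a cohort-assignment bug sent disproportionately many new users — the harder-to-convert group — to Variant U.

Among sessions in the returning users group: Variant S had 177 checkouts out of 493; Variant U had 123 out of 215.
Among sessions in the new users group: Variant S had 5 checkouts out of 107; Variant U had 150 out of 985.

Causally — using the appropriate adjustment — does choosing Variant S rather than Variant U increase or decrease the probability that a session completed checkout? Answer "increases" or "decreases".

decreases

Variant U is higher inside every user tenure stratum but Variant S is higher in aggregate. Whether to stratify depends on how user tenure relates to the variant.
Nothing the variant does changes user tenure; the imbalance is an allocation artefact. With user tenure also predicting the outcome, the pooled figure is confounded, and the within-stratum comparison is the causal one.
Within each level — returning users: 35.9% vs 57.2%; new users: 4.7% vs 15.2% — Variant U is higher every time.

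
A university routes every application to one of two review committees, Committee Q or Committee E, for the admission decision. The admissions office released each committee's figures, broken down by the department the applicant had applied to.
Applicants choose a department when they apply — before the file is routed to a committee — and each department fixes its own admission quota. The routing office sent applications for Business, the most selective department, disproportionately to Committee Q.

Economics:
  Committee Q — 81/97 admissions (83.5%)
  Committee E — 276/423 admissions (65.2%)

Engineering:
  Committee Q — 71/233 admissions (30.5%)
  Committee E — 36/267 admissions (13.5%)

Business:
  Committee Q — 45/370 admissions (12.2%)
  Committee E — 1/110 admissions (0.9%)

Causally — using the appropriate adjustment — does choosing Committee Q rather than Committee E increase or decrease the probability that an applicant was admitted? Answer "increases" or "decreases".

Within every department level Committee Q has the higher rate, yet pooled Committee E does — Simpson's reversal.
Nothing the review committee does changes department; the imbalance is an allocation artefact. With department also predicting the outcome, the pooled figure is confounded, and the within-stratum comparison is the causal one.
Within each level — Economics: 83.5% vs 65.2%; Engineering: 30.5% vs 13.5%; Business: 12.2% vs 0.9% — Committee Q is higher every time.

increases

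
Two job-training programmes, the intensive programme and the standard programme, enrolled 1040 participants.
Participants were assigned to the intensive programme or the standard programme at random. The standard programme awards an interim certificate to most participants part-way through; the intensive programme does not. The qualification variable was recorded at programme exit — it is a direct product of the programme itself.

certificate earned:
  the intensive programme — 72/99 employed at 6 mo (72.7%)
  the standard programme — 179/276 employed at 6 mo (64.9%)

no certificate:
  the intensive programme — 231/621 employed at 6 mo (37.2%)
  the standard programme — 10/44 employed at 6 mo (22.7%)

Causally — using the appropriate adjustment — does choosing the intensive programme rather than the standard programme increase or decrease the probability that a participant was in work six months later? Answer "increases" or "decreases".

decreases

Qualification attained during the programme is recorded after the programme and is itself shifted by it — it sits on the causal path from programme to outcome. Conditioning on a mediator would strip out part of the effect we want; the pooled comparison gives the total causal effect.
Pooled: the intensive programme 42.1% vs the standard programme 59.1%; the standard programme is higher overall.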